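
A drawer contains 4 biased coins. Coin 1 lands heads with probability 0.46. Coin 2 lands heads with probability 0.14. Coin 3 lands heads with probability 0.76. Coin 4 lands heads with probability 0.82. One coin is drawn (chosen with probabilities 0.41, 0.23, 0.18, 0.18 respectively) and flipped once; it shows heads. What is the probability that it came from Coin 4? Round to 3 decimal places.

P(heads|C1) = 0.46; P(heads|C2) = 0.14; P(heads|C3) = 0.76; P(heads|C4) = 0.82.
Prior × likelihood for each source: 0.41·0.46=0.1886, 0.23·0.14=0.03220, 0.18·0.76=0.1368, 0.18·0.82=0.1476. Summing gives P(heads) = 0.50520.
P(Coin 4 | heads) = 0.1476 / 0.50520 = 0.292.

Posterior probability ≈ 0.292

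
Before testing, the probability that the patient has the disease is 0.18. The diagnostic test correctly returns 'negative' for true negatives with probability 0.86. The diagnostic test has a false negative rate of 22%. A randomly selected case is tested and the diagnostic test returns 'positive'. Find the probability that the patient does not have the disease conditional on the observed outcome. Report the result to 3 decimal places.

Let H be the event that the patient has the disease. P(H) = 0.18, so P(¬H) = 0.82. With E the 'positive' result, P(E|H) = 0.78 and P(E|¬H) = 0.14.
P(E) = 0.78·0.18 + 0.14·0.82 = 0.14040 + 0.11480 = 0.25520.
By Bayes' theorem, P(H|E) = 0.14040 / 0.25520 = 0.550. Hence P(¬H|E) = 1 − 0.550 = 0.450.

P(¬H | E) ≈ 0.450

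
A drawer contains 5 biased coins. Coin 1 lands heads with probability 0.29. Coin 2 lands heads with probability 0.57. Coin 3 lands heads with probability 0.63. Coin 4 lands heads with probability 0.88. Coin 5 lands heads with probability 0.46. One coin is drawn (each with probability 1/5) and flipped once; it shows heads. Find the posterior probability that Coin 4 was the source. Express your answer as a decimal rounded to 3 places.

Tabulate prior·likelihood by source: [1] prior 0.2, lik 0.29, product 0.05800; [2] prior 0.2, lik 0.57, product 0.1140; [3] prior 0.2, lik 0.63, product 0.1260; [4] prior 0.2, lik 0.88, product 0.1760; [5] prior 0.2, lik 0.46, product 0.09200.
Normalizing constant = 0.56600; the posterior for Coin 4 is its product over the sum, 0.1760/0.56600 = 0.311.

Posterior probability ≈ 0.311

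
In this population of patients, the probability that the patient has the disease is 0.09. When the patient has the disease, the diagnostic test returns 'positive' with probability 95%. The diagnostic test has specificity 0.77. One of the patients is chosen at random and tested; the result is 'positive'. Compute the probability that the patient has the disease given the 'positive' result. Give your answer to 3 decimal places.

Write H for 'the patient has the disease'. Prior odds H:¬H = 0.09/0.91 = 0.098901. For the 'positive' outcome, the likelihood ratio is 0.95/0.23 = 4.1304.
Posterior odds = 0.098901 × 4.1304 = 0.40850, so P(H|E) = 0.40850/(1+0.40850) = 0.290.

P(H | E) ≈ 0.290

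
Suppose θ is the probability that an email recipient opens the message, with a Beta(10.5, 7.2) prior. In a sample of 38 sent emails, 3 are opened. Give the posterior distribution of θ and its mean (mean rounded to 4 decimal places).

Posterior: Beta(13.5, 42.2); mean ≈ 0.2424

Observing 3 successes and 35 failures updates Beta(10.5, 7.2) by adding the success and failure counts to the two shape parameters: α = 10.5+3 = 13.5, β = 7.2+35 = 42.2.
Posterior mean = α/(α+β) = 13.5/55.7 = 0.2424.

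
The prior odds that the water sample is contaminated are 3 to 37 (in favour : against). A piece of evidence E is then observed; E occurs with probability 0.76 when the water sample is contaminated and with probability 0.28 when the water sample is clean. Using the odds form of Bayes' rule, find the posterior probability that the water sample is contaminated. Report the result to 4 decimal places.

Prior odds = 3/37 = 0.081081. In log-odds, ln(0.081081) = -2.5123.
Add log likelihood ratio: ln(2.7143) = 0.99853.
Posterior log-odds = -1.5138, so posterior odds = exp(-1.5138) = 0.22008. Converting, P(H|E) = 0.22008/1.2201 = 0.1804.

Posterior probability ≈ 0.1804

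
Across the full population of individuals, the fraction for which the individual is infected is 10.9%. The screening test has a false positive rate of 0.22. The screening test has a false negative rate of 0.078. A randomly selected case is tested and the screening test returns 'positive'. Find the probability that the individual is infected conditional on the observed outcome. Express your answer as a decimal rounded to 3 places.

P(H | E) ≈ 0.339

Let H be the event that the individual is infected. P(H) = 0.109, so P(¬H) = 0.891. With E the 'positive' result, P(E|H) = 0.922 and P(E|¬H) = 0.22.
P(E) = 0.922·0.109 + 0.22·0.891 = 0.10050 + 0.19602 = 0.29652.
By Bayes' theorem, P(H|E) = 0.10050 / 0.29652 = 0.339.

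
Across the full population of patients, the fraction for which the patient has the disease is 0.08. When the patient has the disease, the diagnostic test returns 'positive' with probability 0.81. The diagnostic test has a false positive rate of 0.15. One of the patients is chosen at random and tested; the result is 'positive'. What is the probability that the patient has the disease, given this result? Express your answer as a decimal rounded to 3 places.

P(H | E) ≈ 0.320

Let H be the event that the patient has the disease. P(H) = 0.08, so P(¬H) = 0.92. With E the 'positive' result, P(E|H) = 0.81 and P(E|¬H) = 0.15.
P(E) = 0.81·0.08 + 0.15·0.92 = 0.064800 + 0.13800 = 0.20280.
By Bayes' theorem, P(H|E) = 0.064800 / 0.20280 = 0.320.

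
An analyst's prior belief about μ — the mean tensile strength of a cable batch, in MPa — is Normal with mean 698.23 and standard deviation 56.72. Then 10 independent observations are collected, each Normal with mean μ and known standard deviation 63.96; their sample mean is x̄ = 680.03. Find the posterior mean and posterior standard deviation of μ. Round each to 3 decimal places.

Prior precision 1/τ₀² = 1/56.72² = 0.00031083; data precision n/σ² = 10/63.96² = 0.00244446.
Posterior precision = 0.00031083 + 0.00244446 = 0.00275529, giving posterior SD = 1/√0.00275529 = 19.051.
Posterior mean = (0.00031083·698.23 + 0.00244446·680.03) / 0.00275529 = 682.083.

Posterior mean ≈ 682.083; posterior SD ≈ 19.051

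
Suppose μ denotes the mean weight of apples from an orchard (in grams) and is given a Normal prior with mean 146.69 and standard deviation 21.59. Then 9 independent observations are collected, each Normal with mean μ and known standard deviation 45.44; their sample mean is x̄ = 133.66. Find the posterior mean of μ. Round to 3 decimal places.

Posterior mean ≈ 137.958

Prior precision 1/τ₀² = 1/21.59² = 0.00214533; data precision n/σ² = 9/45.44² = 0.00435879.
Posterior precision = 0.00214533 + 0.00435879 = 0.00650412.
Posterior mean = (0.00214533·146.69 + 0.00435879·133.66) / 0.00650412 = 137.958.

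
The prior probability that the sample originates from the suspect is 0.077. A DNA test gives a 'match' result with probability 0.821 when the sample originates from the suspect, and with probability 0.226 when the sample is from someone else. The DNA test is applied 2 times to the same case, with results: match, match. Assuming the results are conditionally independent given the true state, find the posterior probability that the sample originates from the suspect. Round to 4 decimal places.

With H the event that the sample originates from the suspect, the joint likelihood of the observed sequence is P(data|H) = 0.821·0.821 = 0.67404 and P(data|¬H) = 0.226·0.226 = 0.051076.
Bayes: P(H|data) = 0.077·0.67404 / (0.077·0.67404 + 0.923·0.051076) = 0.051901/0.099044 = 0.5240.

Posterior P(H) ≈ 0.5240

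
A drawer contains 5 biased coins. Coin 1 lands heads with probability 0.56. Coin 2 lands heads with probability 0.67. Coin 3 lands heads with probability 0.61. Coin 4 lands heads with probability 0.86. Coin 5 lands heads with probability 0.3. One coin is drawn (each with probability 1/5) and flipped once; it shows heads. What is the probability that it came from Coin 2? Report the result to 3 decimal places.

Posterior probability ≈ 0.223

Tabulate prior·likelihood by source: [1] prior 0.2, lik 0.56, product 0.1120; [2] prior 0.2, lik 0.67, product 0.1340; [3] prior 0.2, lik 0.61, product 0.1220; [4] prior 0.2, lik 0.86, product 0.1720; [5] prior 0.2, lik 0.3, product 0.06000.
Normalizing constant = 0.60000; the posterior for Coin 2 is its product over the sum, 0.1340/0.60000 = 0.223.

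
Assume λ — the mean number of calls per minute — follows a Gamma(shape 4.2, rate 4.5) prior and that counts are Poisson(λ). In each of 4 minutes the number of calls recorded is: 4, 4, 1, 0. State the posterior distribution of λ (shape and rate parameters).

Posterior: Gamma(shape=13.2, rate=8.5)

Total count ∑xᵢ = 9 over n = 4 minutes.
Gamma is conjugate to the Poisson likelihood: posterior is Gamma(shape = 4.2+9 = 13.2, rate = 4.5+4 = 8.5).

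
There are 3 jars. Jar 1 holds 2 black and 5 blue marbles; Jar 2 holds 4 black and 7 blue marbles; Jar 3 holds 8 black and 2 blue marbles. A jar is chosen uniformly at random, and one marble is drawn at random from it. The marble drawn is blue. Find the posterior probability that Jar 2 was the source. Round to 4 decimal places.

Tabulate prior·likelihood by source: [1] prior 0.333333, lik 0.7143, product 0.2381; [2] prior 0.333333, lik 0.6364, product 0.2121; [3] prior 0.333333, lik 0.2, product 0.06667.
Normalizing constant = 0.51688; the posterior for Jar 2 is its product over the sum, 0.2121/0.51688 = 0.4104.

Posterior probability ≈ 0.4104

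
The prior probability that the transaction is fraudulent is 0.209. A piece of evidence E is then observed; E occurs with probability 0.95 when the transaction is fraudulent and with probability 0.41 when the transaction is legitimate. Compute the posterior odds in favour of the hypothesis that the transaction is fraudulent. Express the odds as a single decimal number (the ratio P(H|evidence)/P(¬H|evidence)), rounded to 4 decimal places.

Prior odds = 0.209/(1−0.209) = 0.26422.
Likelihood ratio for E = 0.95/0.41 = 2.3171.
Posterior odds = prior odds × LR = 0.61222.

Posterior odds ≈ 0.6122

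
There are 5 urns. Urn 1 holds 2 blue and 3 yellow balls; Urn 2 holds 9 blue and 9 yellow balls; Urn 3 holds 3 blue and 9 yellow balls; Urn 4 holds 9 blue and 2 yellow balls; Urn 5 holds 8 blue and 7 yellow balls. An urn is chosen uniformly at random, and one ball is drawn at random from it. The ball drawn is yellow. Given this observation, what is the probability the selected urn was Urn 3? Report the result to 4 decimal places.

P(yellow|Urn 1) = 0.6; P(yellow|Urn 2) = 0.5; P(yellow|Urn 3) = 0.75; P(yellow|Urn 4) = 0.1818; P(yellow|Urn 5) = 0.4667.
Prior × likelihood for each source: 0.2·0.6=0.1200, 0.2·0.5=0.1000, 0.2·0.75=0.1500, 0.2·0.1818=0.03636, 0.2·0.4667=0.09333. Summing gives P(yellow) = 0.49970.
P(Urn 3 | yellow) = 0.1500 / 0.49970 = 0.3002.

Posterior probability ≈ 0.3002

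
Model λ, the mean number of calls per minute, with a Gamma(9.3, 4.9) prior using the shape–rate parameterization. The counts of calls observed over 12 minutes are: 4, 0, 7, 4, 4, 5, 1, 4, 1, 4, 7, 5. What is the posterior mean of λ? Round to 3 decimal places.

Posterior mean ≈ 3.272

Total count ∑xᵢ = 46 over n = 12 minutes.
Gamma is conjugate to the Poisson likelihood: posterior is Gamma(shape = 9.3+46 = 55.3, rate = 4.9+12 = 16.9).
Posterior mean = shape/rate = 55.3/16.9 = 3.272.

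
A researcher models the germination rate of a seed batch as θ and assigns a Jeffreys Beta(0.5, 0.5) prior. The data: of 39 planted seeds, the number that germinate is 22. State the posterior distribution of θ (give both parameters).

Posterior: Beta(22.5, 17.5)

Observing 22 successes and 17 failures updates Beta(0.5, 0.5) by adding the success and failure counts to the two shape parameters: α = 0.5+22 = 22.5, β = 0.5+17 = 17.5.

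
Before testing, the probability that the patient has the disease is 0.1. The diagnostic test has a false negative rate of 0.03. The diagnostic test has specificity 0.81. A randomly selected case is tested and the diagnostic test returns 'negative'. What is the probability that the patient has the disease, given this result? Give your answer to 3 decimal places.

Write H for 'the patient has the disease'. Prior odds H:¬H = 0.1/0.9 = 0.11111. For the 'negative' outcome, the likelihood ratio is 0.03/0.81 = 0.037037.
Posterior odds = 0.11111 × 0.037037 = 0.0041152, so P(H|E) = 0.0041152/(1+0.0041152) = 0.004.

P(H | E) ≈ 0.004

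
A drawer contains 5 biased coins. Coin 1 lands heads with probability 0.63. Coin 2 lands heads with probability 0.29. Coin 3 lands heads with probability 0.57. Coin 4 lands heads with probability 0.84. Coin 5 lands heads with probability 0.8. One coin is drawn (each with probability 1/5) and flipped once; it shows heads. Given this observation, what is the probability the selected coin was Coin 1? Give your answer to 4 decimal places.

P(heads|C1) = 0.63; P(heads|C2) = 0.29; P(heads|C3) = 0.57; P(heads|C4) = 0.84; P(heads|C5) = 0.8.
Prior × likelihood for each source: 0.2·0.63=0.1260, 0.2·0.29=0.05800, 0.2·0.57=0.1140, 0.2·0.84=0.1680, 0.2·0.8=0.1600. Summing gives P(heads) = 0.62600.
P(Coin 1 | heads) = 0.1260 / 0.62600 = 0.2013.

Posterior probability ≈ 0.2013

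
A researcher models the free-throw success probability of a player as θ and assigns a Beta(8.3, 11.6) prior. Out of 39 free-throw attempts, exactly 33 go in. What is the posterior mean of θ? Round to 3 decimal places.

The binomial likelihood is conjugate to the Beta prior: with 33 successes and 6 failures, the posterior is Beta(8.3+33, 11.6+6) = Beta(41.3, 17.6).
Posterior mean = α/(α+β) = 41.3/58.9 = 0.701.

Posterior mean ≈ 0.701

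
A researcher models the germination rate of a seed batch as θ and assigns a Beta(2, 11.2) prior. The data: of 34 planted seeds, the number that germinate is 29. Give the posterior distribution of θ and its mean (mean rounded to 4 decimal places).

Posterior: Beta(31, 16.2); mean ≈ 0.6568

The binomial likelihood is conjugate to the Beta prior: with 29 successes and 5 failures, the posterior is Beta(2+29, 11.2+5) = Beta(31, 16.2).
Posterior mean = α/(α+β) = 31/47.2 = 0.6568.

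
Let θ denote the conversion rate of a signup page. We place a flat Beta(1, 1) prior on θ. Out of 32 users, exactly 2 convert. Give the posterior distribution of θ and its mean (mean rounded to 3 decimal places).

Posterior: Beta(3, 31); mean ≈ 0.088

Observing 2 successes and 30 failures updates Beta(1, 1) by adding the success and failure counts to the two shape parameters: α = 1+2 = 3, β = 1+30 = 31.
E[θ | data] = 3/(3+31) = 0.088.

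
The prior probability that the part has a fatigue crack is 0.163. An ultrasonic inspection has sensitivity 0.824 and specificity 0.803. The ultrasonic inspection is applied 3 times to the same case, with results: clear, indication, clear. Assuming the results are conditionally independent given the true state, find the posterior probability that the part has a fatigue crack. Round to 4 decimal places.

With H the event that the part has a fatigue crack, the joint likelihood of the observed sequence is P(data|H) = 0.176·0.824·0.176 = 0.025524 and P(data|¬H) = 0.803·0.197·0.803 = 0.12703.
Bayes: P(H|data) = 0.163·0.025524 / (0.163·0.025524 + 0.837·0.12703) = 0.0041604/0.11048 = 0.0377.

Posterior P(H) ≈ 0.0377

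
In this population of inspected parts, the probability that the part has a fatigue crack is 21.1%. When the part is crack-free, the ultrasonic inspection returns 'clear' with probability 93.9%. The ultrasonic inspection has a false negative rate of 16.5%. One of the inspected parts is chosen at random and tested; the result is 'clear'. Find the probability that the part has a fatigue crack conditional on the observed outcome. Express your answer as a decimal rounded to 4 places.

P(H | E) ≈ 0.0449

Let H be the event that the part has a fatigue crack. P(H) = 0.211, so P(¬H) = 0.789. With E the 'clear' result, P(E|H) = 0.165 and P(E|¬H) = 0.939.
P(E) = 0.165·0.211 + 0.939·0.789 = 0.034815 + 0.74087 = 0.77569.
By Bayes' theorem, P(H|E) = 0.034815 / 0.77569 = 0.0449.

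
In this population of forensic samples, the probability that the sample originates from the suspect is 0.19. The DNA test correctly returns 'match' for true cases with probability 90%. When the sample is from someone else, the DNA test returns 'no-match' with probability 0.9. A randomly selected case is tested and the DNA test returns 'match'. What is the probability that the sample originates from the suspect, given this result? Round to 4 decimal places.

Write H for 'the sample originates from the suspect'. Prior odds H:¬H = 0.19/0.81 = 0.23457. For the 'match' outcome, the likelihood ratio is 0.9/0.1 = 9.0000.
Posterior odds = 0.23457 × 9.0000 = 2.1111, so P(H|E) = 2.1111/(1+2.1111) = 0.6786.

P(H | E) ≈ 0.6786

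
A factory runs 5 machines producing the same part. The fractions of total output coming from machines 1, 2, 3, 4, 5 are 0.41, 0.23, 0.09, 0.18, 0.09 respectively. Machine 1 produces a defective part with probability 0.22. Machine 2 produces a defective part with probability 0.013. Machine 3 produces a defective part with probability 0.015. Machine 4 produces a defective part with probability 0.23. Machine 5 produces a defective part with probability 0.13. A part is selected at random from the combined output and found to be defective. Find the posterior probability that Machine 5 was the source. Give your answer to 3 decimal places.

P(defective|M1) = 0.22; P(defective|M2) = 0.013; P(defective|M3) = 0.015; P(defective|M4) = 0.23; P(defective|M5) = 0.13.
Prior × likelihood for each source: 0.41·0.22=0.09020, 0.23·0.013=0.002990, 0.09·0.015=0.001350, 0.18·0.23=0.04140, 0.09·0.13=0.01170. Summing gives P(defective) = 0.14764.
P(Machine 5 | defective) = 0.01170 / 0.14764 = 0.079.

Posterior probability ≈ 0.079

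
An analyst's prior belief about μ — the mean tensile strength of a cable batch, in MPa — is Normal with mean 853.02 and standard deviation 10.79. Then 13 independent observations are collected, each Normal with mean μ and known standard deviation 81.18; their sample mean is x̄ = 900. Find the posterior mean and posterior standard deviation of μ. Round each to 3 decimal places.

Prior precision 1/τ₀² = 1/10.79² = 0.00858929; data precision n/σ² = 13/81.18² = 0.00197263.
Posterior precision = 0.00858929 + 0.00197263 = 0.0105619, giving posterior SD = 1/√0.0105619 = 9.730.
Posterior mean = (0.00858929·853.02 + 0.00197263·900) / 0.0105619 = 861.794.

Posterior mean ≈ 861.794; posterior SD ≈ 9.730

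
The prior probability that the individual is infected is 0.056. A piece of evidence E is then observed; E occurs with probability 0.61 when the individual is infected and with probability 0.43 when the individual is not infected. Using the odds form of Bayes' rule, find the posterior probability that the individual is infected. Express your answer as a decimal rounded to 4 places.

Posterior probability ≈ 0.0776

Prior odds = 0.056/(1−0.056) = 0.059322. In log-odds, ln(0.059322) = -2.8248.
Add log likelihood ratio: ln(1.4186) = 0.34967.
Posterior log-odds = -2.4751, so posterior odds = exp(-2.4751) = 0.084155. Converting, P(H|E) = 0.084155/1.0842 = 0.0776.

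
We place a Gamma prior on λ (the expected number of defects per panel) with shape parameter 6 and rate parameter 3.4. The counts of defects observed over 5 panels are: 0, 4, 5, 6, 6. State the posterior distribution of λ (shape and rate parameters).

Posterior: Gamma(shape=27, rate=8.4)

The Poisson likelihood adds the total count to the shape and the number of exposure periods to the rate. Here ∑xᵢ = 21 and n = 5, so shape 6→27 and rate 3.4→8.4.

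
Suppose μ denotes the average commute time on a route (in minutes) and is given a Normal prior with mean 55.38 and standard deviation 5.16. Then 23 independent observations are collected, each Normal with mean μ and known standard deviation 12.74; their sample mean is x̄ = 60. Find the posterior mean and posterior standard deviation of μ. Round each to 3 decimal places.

With known σ, the Normal prior is conjugate. Weight on the data is w = (n/σ²)/(n/σ² + 1/τ₀²) = 0.141706/(0.141706+0.0375578) = 0.79049.
Posterior mean = w·x̄ + (1−w)·μ₀ = 0.79049·60 + 0.20951·55.38 = 59.032. Posterior variance = 1/(0.141706+0.0375578) = 5.57836, so SD = 2.362.

Posterior mean ≈ 59.032; posterior SD ≈ 2.362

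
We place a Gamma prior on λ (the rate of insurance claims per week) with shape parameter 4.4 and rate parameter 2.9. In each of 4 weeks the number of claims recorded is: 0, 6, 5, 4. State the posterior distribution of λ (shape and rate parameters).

The Poisson likelihood adds the total count to the shape and the number of exposure periods to the rate. Here ∑xᵢ = 15 and n = 4, so shape 4.4→19.4 and rate 2.9→6.9.

Posterior: Gamma(shape=19.4, rate=6.9)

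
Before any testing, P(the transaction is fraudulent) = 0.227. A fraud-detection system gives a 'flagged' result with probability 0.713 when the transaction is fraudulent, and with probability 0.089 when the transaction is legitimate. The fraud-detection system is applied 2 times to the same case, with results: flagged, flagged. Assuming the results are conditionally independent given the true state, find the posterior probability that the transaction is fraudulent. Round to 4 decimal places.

Let H be the event that the transaction is fraudulent; start with P(H) = 0.227. P('flagged'|H) = 0.713, P('flagged'|¬H) = 0.089.
Update on result 1 ('flagged'): P(H) ← 0.713·0.2270 / (0.713·0.2270 + 0.089·0.7730) = 0.16185/0.23065 = 0.7017.
Update on result 2 ('flagged'): P(H) ← 0.713·0.7017 / (0.713·0.7017 + 0.089·0.2983) = 0.50033/0.52688 = 0.9496.

Posterior P(H) ≈ 0.9496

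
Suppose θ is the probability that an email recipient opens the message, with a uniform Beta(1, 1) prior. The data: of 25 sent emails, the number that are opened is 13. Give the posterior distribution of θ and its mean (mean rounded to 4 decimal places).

Observing 13 successes and 12 failures updates Beta(1, 1) by adding the success and failure counts to the two shape parameters: α = 1+13 = 14, β = 1+12 = 13.
Posterior mean = α/(α+β) = 14/27 = 0.5185.

Posterior: Beta(14, 13); mean ≈ 0.5185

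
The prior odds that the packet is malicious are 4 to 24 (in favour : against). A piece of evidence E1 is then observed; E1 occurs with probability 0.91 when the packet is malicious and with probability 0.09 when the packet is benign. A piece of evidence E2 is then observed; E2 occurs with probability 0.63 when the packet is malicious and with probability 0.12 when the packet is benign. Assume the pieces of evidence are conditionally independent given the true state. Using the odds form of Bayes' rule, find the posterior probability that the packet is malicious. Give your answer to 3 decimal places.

Prior odds = 4/24 = 0.16667.
Likelihood ratio for E1 = 0.91/0.09 = 10.111.
Likelihood ratio for E2 = 0.63/0.12 = 5.2500.
Posterior odds = prior odds × LR₁ × LR₂ = 8.8472.
Posterior probability = odds/(1+odds) = 8.8472/9.8472 = 0.898.

Posterior probability ≈ 0.898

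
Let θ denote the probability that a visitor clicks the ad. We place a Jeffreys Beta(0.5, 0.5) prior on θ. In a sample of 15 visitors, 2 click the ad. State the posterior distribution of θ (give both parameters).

Posterior: Beta(2.5, 13.5)

The binomial likelihood is conjugate to the Beta prior: with 2 successes and 13 failures, the posterior is Beta(0.5+2, 0.5+13) = Beta(2.5, 13.5).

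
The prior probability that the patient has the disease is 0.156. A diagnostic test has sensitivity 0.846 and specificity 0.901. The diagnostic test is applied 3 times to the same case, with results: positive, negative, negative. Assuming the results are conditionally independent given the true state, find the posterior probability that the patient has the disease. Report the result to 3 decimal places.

With H the event that the patient has the disease, the joint likelihood of the observed sequence is P(data|H) = 0.846·0.154·0.154 = 0.020064 and P(data|¬H) = 0.099·0.901·0.901 = 0.080368.
Bayes: P(H|data) = 0.156·0.020064 / (0.156·0.020064 + 0.844·0.080368) = 0.0031299/0.070961 = 0.0441.

Posterior P(H) ≈ 0.044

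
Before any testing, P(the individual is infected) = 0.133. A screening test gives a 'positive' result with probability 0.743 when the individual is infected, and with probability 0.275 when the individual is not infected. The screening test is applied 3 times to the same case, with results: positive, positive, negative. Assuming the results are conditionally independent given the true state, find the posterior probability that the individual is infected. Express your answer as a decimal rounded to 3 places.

Posterior P(H) ≈ 0.284

Let H be the event that the individual is infected; start with P(H) = 0.133. P('positive'|H) = 0.743, P('positive'|¬H) = 0.275.
Update on result 1 ('positive'): P(H) ← 0.743·0.1330 / (0.743·0.1330 + 0.275·0.8670) = 0.098819/0.33724 = 0.2930.
Update on result 2 ('positive'): P(H) ← 0.743·0.2930 / (0.743·0.2930 + 0.275·0.7070) = 0.21771/0.41213 = 0.5283.
Update on result 3 ('negative'): P(H) ← 0.257·0.5283 / (0.257·0.5283 + 0.725·0.4717) = 0.13576/0.47777 = 0.2842.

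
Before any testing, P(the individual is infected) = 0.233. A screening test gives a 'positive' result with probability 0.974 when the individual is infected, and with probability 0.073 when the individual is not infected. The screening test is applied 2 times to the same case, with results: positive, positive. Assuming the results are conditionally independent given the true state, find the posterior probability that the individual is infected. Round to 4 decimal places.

Posterior P(H) ≈ 0.9818

With H the event that the individual is infected, the joint likelihood of the observed sequence is P(data|H) = 0.974·0.974 = 0.94868 and P(data|¬H) = 0.073·0.073 = 0.0053290.
Bayes: P(H|data) = 0.233·0.94868 / (0.233·0.94868 + 0.767·0.0053290) = 0.22104/0.22513 = 0.9818.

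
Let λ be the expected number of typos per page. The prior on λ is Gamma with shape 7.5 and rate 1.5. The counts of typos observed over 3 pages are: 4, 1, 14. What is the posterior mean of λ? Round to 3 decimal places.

Posterior mean ≈ 5.889

The Poisson likelihood adds the total count to the shape and the number of exposure periods to the rate. Here ∑xᵢ = 19 and n = 3, so shape 7.5→26.5 and rate 1.5→4.5.
Posterior mean = shape/rate = 26.5/4.5 = 5.889.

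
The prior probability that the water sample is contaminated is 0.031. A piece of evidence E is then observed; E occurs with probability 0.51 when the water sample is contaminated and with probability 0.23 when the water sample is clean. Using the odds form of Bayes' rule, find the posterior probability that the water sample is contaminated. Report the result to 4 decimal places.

Prior odds = 0.031/(1−0.031) = 0.031992.
Likelihood ratio for E = 0.51/0.23 = 2.2174.
Posterior odds = prior odds × LR = 0.070938.
Posterior probability = odds/(1+odds) = 0.070938/1.0709 = 0.0662.

Posterior probability ≈ 0.0662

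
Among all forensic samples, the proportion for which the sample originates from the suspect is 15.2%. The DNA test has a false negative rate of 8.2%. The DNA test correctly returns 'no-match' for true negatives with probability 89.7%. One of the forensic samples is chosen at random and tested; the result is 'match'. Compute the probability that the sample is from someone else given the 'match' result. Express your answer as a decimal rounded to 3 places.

P(¬H | E) ≈ 0.385

Let H be the event that the sample originates from the suspect. P(H) = 0.152, so P(¬H) = 0.848. With E the 'match' result, P(E|H) = 0.918 and P(E|¬H) = 0.103.
P(E) = 0.918·0.152 + 0.103·0.848 = 0.13954 + 0.087344 = 0.22688.
By Bayes' theorem, P(H|E) = 0.13954 / 0.22688 = 0.615. Hence P(¬H|E) = 1 − 0.615 = 0.385.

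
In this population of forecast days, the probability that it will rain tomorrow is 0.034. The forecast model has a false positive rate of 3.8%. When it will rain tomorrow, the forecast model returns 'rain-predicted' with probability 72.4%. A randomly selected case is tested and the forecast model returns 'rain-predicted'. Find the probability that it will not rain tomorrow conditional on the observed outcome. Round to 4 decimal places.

P(¬H | E) ≈ 0.5986

Write H for 'it will rain tomorrow'. Prior odds H:¬H = 0.034/0.966 = 0.035197. For the 'rain-predicted' outcome, the likelihood ratio is 0.724/0.038 = 19.053.
Posterior odds = 0.035197 × 19.053 = 0.67059, so P(H|E) = 0.67059/(1+0.67059) = 0.4014. Then P(¬H|E) = 1 − 0.4014 = 0.5986.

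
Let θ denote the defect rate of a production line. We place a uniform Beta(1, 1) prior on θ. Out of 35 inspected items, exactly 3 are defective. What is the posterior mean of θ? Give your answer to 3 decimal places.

Posterior mean ≈ 0.108

The binomial likelihood is conjugate to the Beta prior: with 3 successes and 32 failures, the posterior is Beta(1+3, 1+32) = Beta(4, 33).
E[θ | data] = 4/(4+33) = 0.108.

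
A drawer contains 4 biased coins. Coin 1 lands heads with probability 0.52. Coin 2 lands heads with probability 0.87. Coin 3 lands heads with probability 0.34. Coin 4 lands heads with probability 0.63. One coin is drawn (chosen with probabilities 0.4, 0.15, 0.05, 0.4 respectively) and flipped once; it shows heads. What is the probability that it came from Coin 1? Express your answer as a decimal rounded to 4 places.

P(heads|C1) = 0.52; P(heads|C2) = 0.87; P(heads|C3) = 0.34; P(heads|C4) = 0.63.
Prior × likelihood for each source: 0.4·0.52=0.2080, 0.15·0.87=0.1305, 0.05·0.34=0.01700, 0.4·0.63=0.2520. Summing gives P(heads) = 0.60750.
P(Coin 1 | heads) = 0.2080 / 0.60750 = 0.3424.

Posterior probability ≈ 0.3424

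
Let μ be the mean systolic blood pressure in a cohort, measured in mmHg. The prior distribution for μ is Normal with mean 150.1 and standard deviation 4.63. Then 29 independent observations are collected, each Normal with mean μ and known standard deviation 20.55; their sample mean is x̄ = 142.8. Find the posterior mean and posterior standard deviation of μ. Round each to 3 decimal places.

Posterior mean ≈ 145.753; posterior SD ≈ 2.945

Prior precision 1/τ₀² = 1/4.63² = 0.0466485; data precision n/σ² = 29/20.55² = 0.0686712.
Posterior precision = 0.0466485 + 0.0686712 = 0.115320, giving posterior SD = 1/√0.115320 = 2.945.
Posterior mean = (0.0466485·150.1 + 0.0686712·142.8) / 0.115320 = 145.753.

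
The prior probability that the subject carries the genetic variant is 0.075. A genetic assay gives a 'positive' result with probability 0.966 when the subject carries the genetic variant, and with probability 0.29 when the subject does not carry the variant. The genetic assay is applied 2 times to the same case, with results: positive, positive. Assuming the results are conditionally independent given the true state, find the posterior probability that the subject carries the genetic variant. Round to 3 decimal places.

Posterior P(H) ≈ 0.474

Let H be the event that the subject carries the genetic variant; start with P(H) = 0.075. P('positive'|H) = 0.966, P('positive'|¬H) = 0.29.
Update on result 1 ('positive'): P(H) ← 0.966·0.0750 / (0.966·0.0750 + 0.29·0.9250) = 0.072450/0.34070 = 0.2127.
Update on result 2 ('positive'): P(H) ← 0.966·0.2127 / (0.966·0.2127 + 0.29·0.7873) = 0.20542/0.43375 = 0.4736.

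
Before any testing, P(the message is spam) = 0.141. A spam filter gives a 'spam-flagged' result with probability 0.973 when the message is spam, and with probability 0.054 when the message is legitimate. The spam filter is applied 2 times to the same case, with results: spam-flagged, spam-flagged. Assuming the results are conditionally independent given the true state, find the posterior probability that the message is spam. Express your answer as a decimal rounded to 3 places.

Let H be the event that the message is spam; start with P(H) = 0.141. P('spam-flagged'|H) = 0.973, P('spam-flagged'|¬H) = 0.054.
Update on result 1 ('spam-flagged'): P(H) ← 0.973·0.1410 / (0.973·0.1410 + 0.054·0.8590) = 0.13719/0.18358 = 0.7473.
Update on result 2 ('spam-flagged'): P(H) ← 0.973·0.7473 / (0.973·0.7473 + 0.054·0.2527) = 0.72715/0.74079 = 0.9816.

Posterior P(H) ≈ 0.982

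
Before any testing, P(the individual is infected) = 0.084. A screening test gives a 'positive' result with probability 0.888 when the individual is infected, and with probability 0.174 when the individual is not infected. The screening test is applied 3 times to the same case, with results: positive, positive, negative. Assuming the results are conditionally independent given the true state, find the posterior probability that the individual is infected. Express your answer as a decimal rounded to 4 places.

With H the event that the individual is infected, the joint likelihood of the observed sequence is P(data|H) = 0.888·0.888·0.112 = 0.088317 and P(data|¬H) = 0.174·0.174·0.826 = 0.025008.
Bayes: P(H|data) = 0.084·0.088317 / (0.084·0.088317 + 0.916·0.025008) = 0.0074186/0.030326 = 0.2446.

Posterior P(H) ≈ 0.2446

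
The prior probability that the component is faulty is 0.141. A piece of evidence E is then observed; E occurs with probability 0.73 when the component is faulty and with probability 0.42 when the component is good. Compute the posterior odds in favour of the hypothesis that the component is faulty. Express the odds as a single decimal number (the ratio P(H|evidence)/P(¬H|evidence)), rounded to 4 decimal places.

Prior odds = 0.141/(1−0.141) = 0.16414. In log-odds, ln(0.16414) = -1.8070.
Add log likelihood ratio: ln(1.7381) = 0.55279.
Posterior log-odds = -1.2542, so posterior odds = exp(-1.2542) = 0.28530.

Posterior odds ≈ 0.2853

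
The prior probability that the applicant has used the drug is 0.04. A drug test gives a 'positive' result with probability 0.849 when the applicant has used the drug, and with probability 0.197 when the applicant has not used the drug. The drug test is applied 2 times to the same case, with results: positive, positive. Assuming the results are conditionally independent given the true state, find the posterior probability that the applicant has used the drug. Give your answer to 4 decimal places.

Posterior P(H) ≈ 0.4363

Let H be the event that the applicant has used the drug; start with P(H) = 0.04. P('positive'|H) = 0.849, P('positive'|¬H) = 0.197.
Update on result 1 ('positive'): P(H) ← 0.849·0.0400 / (0.849·0.0400 + 0.197·0.9600) = 0.033960/0.22308 = 0.1522.
Update on result 2 ('positive'): P(H) ← 0.849·0.1522 / (0.849·0.1522 + 0.197·0.8478) = 0.12925/0.29626 = 0.4363.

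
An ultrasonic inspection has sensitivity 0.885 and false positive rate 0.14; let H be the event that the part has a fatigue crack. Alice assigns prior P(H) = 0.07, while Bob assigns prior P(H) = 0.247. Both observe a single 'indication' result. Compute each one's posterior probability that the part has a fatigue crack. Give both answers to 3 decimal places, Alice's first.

P('+'|H) = 0.885, P('+'|¬H) = 0.14.
Alice: numerator 0.885·0.07 = 0.061950; evidence = 0.061950+0.14·0.93 = 0.19215; posterior = 0.322.
Bob: numerator 0.885·0.247 = 0.21860; evidence = 0.21860+0.14·0.753 = 0.32402; posterior = 0.675.

Alice: 0.322; Bob: 0.675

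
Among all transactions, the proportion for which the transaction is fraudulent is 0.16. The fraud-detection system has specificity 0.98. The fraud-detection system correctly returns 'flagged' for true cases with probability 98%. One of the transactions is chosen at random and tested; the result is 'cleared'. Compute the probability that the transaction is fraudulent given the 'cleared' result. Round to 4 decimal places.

P(H | E) ≈ 0.0039

Let H be the event that the transaction is fraudulent. P(H) = 0.16, so P(¬H) = 0.84. With E the 'cleared' result, P(E|H) = 0.02 and P(E|¬H) = 0.98.
P(E) = 0.02·0.16 + 0.98·0.84 = 0.0032000 + 0.82320 = 0.82640.
By Bayes' theorem, P(H|E) = 0.0032000 / 0.82640 = 0.0039.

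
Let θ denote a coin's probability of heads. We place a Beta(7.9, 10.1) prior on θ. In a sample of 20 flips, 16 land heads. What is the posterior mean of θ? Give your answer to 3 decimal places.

Observing 16 successes and 4 failures updates Beta(7.9, 10.1) by adding the success and failure counts to the two shape parameters: α = 7.9+16 = 23.9, β = 10.1+4 = 14.1.
E[θ | data] = 23.9/(23.9+14.1) = 0.629.

Posterior mean ≈ 0.629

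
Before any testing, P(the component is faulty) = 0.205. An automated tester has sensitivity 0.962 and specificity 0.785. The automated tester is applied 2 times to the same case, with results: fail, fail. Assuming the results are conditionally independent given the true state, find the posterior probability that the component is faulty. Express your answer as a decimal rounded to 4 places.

Posterior P(H) ≈ 0.8377

Let H be the event that the component is faulty; start with P(H) = 0.205. P('fail'|H) = 0.962, P('fail'|¬H) = 0.215.
Update on result 1 ('fail'): P(H) ← 0.962·0.2050 / (0.962·0.2050 + 0.215·0.7950) = 0.19721/0.36813 = 0.5357.
Update on result 2 ('fail'): P(H) ← 0.962·0.5357 / (0.962·0.5357 + 0.215·0.4643) = 0.51534/0.61517 = 0.8377.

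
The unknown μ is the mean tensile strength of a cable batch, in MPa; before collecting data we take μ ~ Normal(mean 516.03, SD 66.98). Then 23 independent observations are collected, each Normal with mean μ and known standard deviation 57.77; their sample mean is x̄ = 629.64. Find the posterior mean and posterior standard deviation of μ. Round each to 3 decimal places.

Posterior mean ≈ 626.081; posterior SD ≈ 11.856

With known σ, the Normal prior is conjugate. Weight on the data is w = (n/σ²)/(n/σ² + 1/τ₀²) = 0.00689165/(0.00689165+0.00022290) = 0.96867.
Posterior mean = w·x̄ + (1−w)·μ₀ = 0.96867·629.64 + 0.031330·516.03 = 626.081. Posterior variance = 1/(0.00689165+0.00022290) = 140.557, so SD = 11.856.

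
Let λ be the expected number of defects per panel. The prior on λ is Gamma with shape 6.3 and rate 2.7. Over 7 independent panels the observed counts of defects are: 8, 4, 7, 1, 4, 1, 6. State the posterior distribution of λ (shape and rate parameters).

The Poisson likelihood adds the total count to the shape and the number of exposure periods to the rate. Here ∑xᵢ = 31 and n = 7, so shape 6.3→37.3 and rate 2.7→9.7.

Posterior: Gamma(shape=37.3, rate=9.7)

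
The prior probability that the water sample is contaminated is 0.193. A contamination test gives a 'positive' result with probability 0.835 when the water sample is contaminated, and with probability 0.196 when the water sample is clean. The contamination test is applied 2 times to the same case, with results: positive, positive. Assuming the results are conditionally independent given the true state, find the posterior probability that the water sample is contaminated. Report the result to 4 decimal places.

Posterior P(H) ≈ 0.8128

Let H be the event that the water sample is contaminated; start with P(H) = 0.193. P('positive'|H) = 0.835, P('positive'|¬H) = 0.196.
Update on result 1 ('positive'): P(H) ← 0.835·0.1930 / (0.835·0.1930 + 0.196·0.8070) = 0.16115/0.31933 = 0.5047.
Update on result 2 ('positive'): P(H) ← 0.835·0.5047 / (0.835·0.5047 + 0.196·0.4953) = 0.42140/0.51848 = 0.8128.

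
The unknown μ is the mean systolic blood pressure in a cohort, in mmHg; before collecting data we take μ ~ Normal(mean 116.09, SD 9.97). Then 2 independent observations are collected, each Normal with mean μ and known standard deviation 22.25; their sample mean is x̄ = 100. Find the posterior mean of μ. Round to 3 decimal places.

Prior precision 1/τ₀² = 1/9.97² = 0.0100603; data precision n/σ² = 2/22.25² = 0.00403989.
Posterior precision = 0.0100603 + 0.00403989 = 0.0141002.
Posterior mean = (0.0100603·116.09 + 0.00403989·100) / 0.0141002 = 111.480.

Posterior mean ≈ 111.480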